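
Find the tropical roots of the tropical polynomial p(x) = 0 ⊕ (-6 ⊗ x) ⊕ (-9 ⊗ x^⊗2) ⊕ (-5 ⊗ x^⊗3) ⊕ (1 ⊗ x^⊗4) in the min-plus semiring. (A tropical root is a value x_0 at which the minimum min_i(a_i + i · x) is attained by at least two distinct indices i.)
Roots: {-6, -4, 3, 6}

Each tropical root is a break point of the lower envelope of the lines y = a_i + i · x (there are 5 lines, with slopes 0, 1, ..., 4). Only the lines that attain the minimum somewhere contribute to roots; other lines are dominated. Here the surviving (envelope) indices are i = 4, i = 3, i = 2, i = 1, i = 0.
Intersections between consecutive envelope lines give the roots: for adjacent envelope indices i < j the intersection is x = (a_i − a_j) / (j − i). Reading off the sorted break points: {-6, -4, 3, 6}.
Verification: at each break x_0, at least two indices attain the minimum of min_i(a_i + i · x_0).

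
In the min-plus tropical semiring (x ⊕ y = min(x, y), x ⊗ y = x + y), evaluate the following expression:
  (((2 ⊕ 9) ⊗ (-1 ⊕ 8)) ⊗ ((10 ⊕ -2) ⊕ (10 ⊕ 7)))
(((2 ⊕ 9) ⊗ (-1 ⊕ 8)) ⊗ ((10 ⊕ -2) ⊕ (10 ⊕ 7))) = -1

Expand innermost to outermost. Recall ⊕ takes the minimum of its arguments and ⊗ takes their sum. Working out the expression (((2 ⊕ 9) ⊗ (-1 ⊕ 8)) ⊗ ((10 ⊕ -2) ⊕ (10 ⊕ 7))) gives -1.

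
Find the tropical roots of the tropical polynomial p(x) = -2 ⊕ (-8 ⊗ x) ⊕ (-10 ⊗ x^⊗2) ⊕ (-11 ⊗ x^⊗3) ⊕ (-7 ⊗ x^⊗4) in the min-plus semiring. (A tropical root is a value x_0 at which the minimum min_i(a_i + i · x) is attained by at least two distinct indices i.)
Roots: {-4, 1, 2, 6}

Each tropical root is a break point of the lower envelope of the lines y = a_i + i · x (there are 5 lines, with slopes 0, 1, ..., 4). Only the lines that attain the minimum somewhere contribute to roots; other lines are dominated. Here the surviving (envelope) indices are i = 4, i = 3, i = 2, i = 1, i = 0.
Intersections between consecutive envelope lines give the roots: for adjacent envelope indices i < j the intersection is x = (a_i − a_j) / (j − i). Reading off the sorted break points: {-4, 1, 2, 6}.
Verification: at each break x_0, at least two indices attain the minimum of min_i(a_i + i · x_0).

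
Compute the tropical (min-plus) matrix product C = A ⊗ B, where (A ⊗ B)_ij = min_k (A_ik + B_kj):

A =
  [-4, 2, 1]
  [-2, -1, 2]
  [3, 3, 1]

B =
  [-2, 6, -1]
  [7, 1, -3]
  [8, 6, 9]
A ⊗ B =
  [-6, 2, -5]
  [-4, 0, -4]
  [1, 4, 0]

Apply the min-plus product entry-by-entry:
  C[0][0] = min over k of (A[0][0] + B[0][0] = -4 + -2 = -6, A[0][1] + B[1][0] = 2 + 7 = 9, A[0][2] + B[2][0] = 1 + 8 = 9) = -6 (attained at k = 0)
  C[0][1] = min over k of (A[0][0] + B[0][1] = -4 + 6 = 2, A[0][1] + B[1][1] = 2 + 1 = 3, A[0][2] + B[2][1] = 1 + 6 = 7) = 2 (attained at k = 0)
  C[0][2] = min over k of (A[0][0] + B[0][2] = -4 + -1 = -5, A[0][1] + B[1][2] = 2 + -3 = -1, A[0][2] + B[2][2] = 1 + 9 = 10) = -5 (attained at k = 0)
  C[1][0] = min over k of (A[1][0] + B[0][0] = -2 + -2 = -4, A[1][1] + B[1][0] = -1 + 7 = 6, A[1][2] + B[2][0] = 2 + 8 = 10) = -4 (attained at k = 0)
  C[1][1] = min over k of (A[1][0] + B[0][1] = -2 + 6 = 4, A[1][1] + B[1][1] = -1 + 1 = 0, A[1][2] + B[2][1] = 2 + 6 = 8) = 0 (attained at k = 1)
  C[1][2] = min over k of (A[1][0] + B[0][2] = -2 + -1 = -3, A[1][1] + B[1][2] = -1 + -3 = -4, A[1][2] + B[2][2] = 2 + 9 = 11) = -4 (attained at k = 1)
  C[2][0] = min over k of (A[2][0] + B[0][0] = 3 + -2 = 1, A[2][1] + B[1][0] = 3 + 7 = 10, A[2][2] + B[2][0] = 1 + 8 = 9) = 1 (attained at k = 0)
  C[2][1] = min over k of (A[2][0] + B[0][1] = 3 + 6 = 9, A[2][1] + B[1][1] = 3 + 1 = 4, A[2][2] + B[2][1] = 1 + 6 = 7) = 4 (attained at k = 1)
  C[2][2] = min over k of (A[2][0] + B[0][2] = 3 + -1 = 2, A[2][1] + B[1][2] = 3 + -3 = 0, A[2][2] + B[2][2] = 1 + 9 = 10) = 0 (attained at k = 1)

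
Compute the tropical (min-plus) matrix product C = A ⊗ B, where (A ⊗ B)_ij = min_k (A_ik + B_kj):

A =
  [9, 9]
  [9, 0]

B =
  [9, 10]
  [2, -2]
A ⊗ B =
  [11, 7]
  [2, -2]

Apply the min-plus product entry-by-entry:
  C[0][0] = min over k of (A[0][0] + B[0][0] = 9 + 9 = 18, A[0][1] + B[1][0] = 9 + 2 = 11) = 11 (attained at k = 1)
  C[0][1] = min over k of (A[0][0] + B[0][1] = 9 + 10 = 19, A[0][1] + B[1][1] = 9 + -2 = 7) = 7 (attained at k = 1)
  C[1][0] = min over k of (A[1][0] + B[0][0] = 9 + 9 = 18, A[1][1] + B[1][0] = 0 + 2 = 2) = 2 (attained at k = 1)
  C[1][1] = min over k of (A[1][0] + B[0][1] = 9 + 10 = 19, A[1][1] + B[1][1] = 0 + -2 = -2) = -2 (attained at k = 1)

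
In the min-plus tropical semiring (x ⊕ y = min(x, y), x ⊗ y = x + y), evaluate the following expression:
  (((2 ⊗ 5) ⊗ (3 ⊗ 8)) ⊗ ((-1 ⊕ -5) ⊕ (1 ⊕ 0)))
(((2 ⊗ 5) ⊗ (3 ⊗ 8)) ⊗ ((-1 ⊕ -5) ⊕ (1 ⊕ 0))) = 13

Expand innermost to outermost. Recall ⊕ takes the minimum of its arguments and ⊗ takes their sum. Working out the expression (((2 ⊗ 5) ⊗ (3 ⊗ 8)) ⊗ ((-1 ⊕ -5) ⊕ (1 ⊕ 0))) gives 13.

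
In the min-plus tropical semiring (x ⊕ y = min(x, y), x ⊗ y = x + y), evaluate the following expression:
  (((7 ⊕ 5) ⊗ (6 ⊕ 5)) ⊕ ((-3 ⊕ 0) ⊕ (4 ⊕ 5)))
(((7 ⊕ 5) ⊗ (6 ⊕ 5)) ⊕ ((-3 ⊕ 0) ⊕ (4 ⊕ 5))) = -3

Expand innermost to outermost. Recall ⊕ takes the minimum of its arguments and ⊗ takes their sum. Working out the expression (((7 ⊕ 5) ⊗ (6 ⊕ 5)) ⊕ ((-3 ⊕ 0) ⊕ (4 ⊕ 5))) gives -3.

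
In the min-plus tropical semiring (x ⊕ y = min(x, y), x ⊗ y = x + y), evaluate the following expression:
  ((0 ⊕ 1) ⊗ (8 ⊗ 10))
((0 ⊕ 1) ⊗ (8 ⊗ 10)) = 18

Expand innermost to outermost. Recall ⊕ takes the minimum of its arguments and ⊗ takes their sum. Working out the expression ((0 ⊕ 1) ⊗ (8 ⊗ 10)) gives 18.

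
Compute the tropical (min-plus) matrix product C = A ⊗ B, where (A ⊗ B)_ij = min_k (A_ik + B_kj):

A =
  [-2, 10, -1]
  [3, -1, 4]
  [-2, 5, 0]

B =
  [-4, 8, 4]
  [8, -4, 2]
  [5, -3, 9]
A ⊗ B =
  [-6, -4, 2]
  [-1, -5, 1]
  [-6, -3, 2]

Apply the min-plus product entry-by-entry:
  C[0][0] = min over k of (A[0][0] + B[0][0] = -2 + -4 = -6, A[0][1] + B[1][0] = 10 + 8 = 18, A[0][2] + B[2][0] = -1 + 5 = 4) = -6 (attained at k = 0)
  C[0][1] = min over k of (A[0][0] + B[0][1] = -2 + 8 = 6, A[0][1] + B[1][1] = 10 + -4 = 6, A[0][2] + B[2][1] = -1 + -3 = -4) = -4 (attained at k = 2)
  C[0][2] = min over k of (A[0][0] + B[0][2] = -2 + 4 = 2, A[0][1] + B[1][2] = 10 + 2 = 12, A[0][2] + B[2][2] = -1 + 9 = 8) = 2 (attained at k = 0)
  C[1][0] = min over k of (A[1][0] + B[0][0] = 3 + -4 = -1, A[1][1] + B[1][0] = -1 + 8 = 7, A[1][2] + B[2][0] = 4 + 5 = 9) = -1 (attained at k = 0)
  C[1][1] = min over k of (A[1][0] + B[0][1] = 3 + 8 = 11, A[1][1] + B[1][1] = -1 + -4 = -5, A[1][2] + B[2][1] = 4 + -3 = 1) = -5 (attained at k = 1)
  C[1][2] = min over k of (A[1][0] + B[0][2] = 3 + 4 = 7, A[1][1] + B[1][2] = -1 + 2 = 1, A[1][2] + B[2][2] = 4 + 9 = 13) = 1 (attained at k = 1)
  C[2][0] = min over k of (A[2][0] + B[0][0] = -2 + -4 = -6, A[2][1] + B[1][0] = 5 + 8 = 13, A[2][2] + B[2][0] = 0 + 5 = 5) = -6 (attained at k = 0)
  C[2][1] = min over k of (A[2][0] + B[0][1] = -2 + 8 = 6, A[2][1] + B[1][1] = 5 + -4 = 1, A[2][2] + B[2][1] = 0 + -3 = -3) = -3 (attained at k = 2)
  C[2][2] = min over k of (A[2][0] + B[0][2] = -2 + 4 = 2, A[2][1] + B[1][2] = 5 + 2 = 7, A[2][2] + B[2][2] = 0 + 9 = 9) = 2 (attained at k = 0)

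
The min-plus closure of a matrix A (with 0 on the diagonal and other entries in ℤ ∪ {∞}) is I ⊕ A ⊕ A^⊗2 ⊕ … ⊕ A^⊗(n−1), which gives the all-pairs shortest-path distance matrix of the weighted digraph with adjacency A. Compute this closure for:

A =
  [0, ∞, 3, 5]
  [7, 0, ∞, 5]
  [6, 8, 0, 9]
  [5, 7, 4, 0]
Closure =
  [0, 11, 3, 5]
  [7, 0, 9, 5]
  [6, 8, 0, 9]
  [5, 7, 4, 0]

This is the Floyd-Warshall all-pairs shortest-path computation. For each intermediate vertex k = 0, 1, …, 3, update dist[i][j] ← min(dist[i][j], dist[i][k] + dist[k][j]). The final matrix gives, for each (i, j), the minimum total weight of any directed path from i to j (possibly empty when i = j).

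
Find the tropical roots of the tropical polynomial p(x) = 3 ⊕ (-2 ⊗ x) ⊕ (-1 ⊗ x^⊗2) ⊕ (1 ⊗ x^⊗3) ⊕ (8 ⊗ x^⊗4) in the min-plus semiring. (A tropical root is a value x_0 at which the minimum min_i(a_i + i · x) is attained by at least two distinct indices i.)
Roots: {-7, -2, -1, 5}

Each tropical root is a break point of the lower envelope of the lines y = a_i + i · x (there are 5 lines, with slopes 0, 1, ..., 4). Only the lines that attain the minimum somewhere contribute to roots; other lines are dominated. Here the surviving (envelope) indices are i = 4, i = 3, i = 2, i = 1, i = 0.
Intersections between consecutive envelope lines give the roots: for adjacent envelope indices i < j the intersection is x = (a_i − a_j) / (j − i). Reading off the sorted break points: {-7, -2, -1, 5}.
Verification: at each break x_0, at least two indices attain the minimum of min_i(a_i + i · x_0).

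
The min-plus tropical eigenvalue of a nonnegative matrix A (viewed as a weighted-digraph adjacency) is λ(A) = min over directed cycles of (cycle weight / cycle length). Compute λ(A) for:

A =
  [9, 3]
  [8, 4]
λ(A) = 4

Enumerate directed cycles and compute their means (weight / length). Sample:
  cycle 0 → 0: weight = 9, length = 1, mean = 9/1 ≈ 9.000
  cycle 1 → 1: weight = 4, length = 1, mean = 4/1 ≈ 4.000
  cycle 0 → 1 → 0: weight = 11, length = 2, mean = 11/2 ≈ 5.500
  cycle 1 → 0 → 1: weight = 11, length = 2, mean = 11/2 ≈ 5.500
Minimum mean = 4.000, attained e.g. along the cycle 1 → 1 with weight 4 and length 1. So λ(A) = 4/1 = 4.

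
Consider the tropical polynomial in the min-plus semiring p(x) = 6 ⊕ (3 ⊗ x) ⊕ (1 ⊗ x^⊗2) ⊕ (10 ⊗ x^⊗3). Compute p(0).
p(0) = 1

A tropical monomial a ⊗ x^⊗i evaluates to a + i · x. Evaluating each term at x = 0:
  Term 0 contributes 6 + 0 · 0 = 6
  Term 1 contributes 3 + 1 · 0 = 3
  Term 2 contributes 1 + 2 · 0 = 1
  Term 3 contributes 10 + 3 · 0 = 10
p(0) = ⊕ of these = min[6, 3, 1, 10] = 1.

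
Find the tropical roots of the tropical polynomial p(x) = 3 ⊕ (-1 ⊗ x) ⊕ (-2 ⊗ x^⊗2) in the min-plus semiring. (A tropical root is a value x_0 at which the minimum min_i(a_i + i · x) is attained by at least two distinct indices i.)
Roots: {1, 4}

Each tropical root is a break point of the lower envelope of the lines y = a_i + i · x (there are 3 lines, with slopes 0, 1, ..., 2). Only the lines that attain the minimum somewhere contribute to roots; other lines are dominated. Here the surviving (envelope) indices are i = 2, i = 1, i = 0.
Intersections between consecutive envelope lines give the roots: for adjacent envelope indices i < j the intersection is x = (a_i − a_j) / (j − i). Reading off the sorted break points: {1, 4}.
Verification: at each break x_0, at least two indices attain the minimum of min_i(a_i + i · x_0).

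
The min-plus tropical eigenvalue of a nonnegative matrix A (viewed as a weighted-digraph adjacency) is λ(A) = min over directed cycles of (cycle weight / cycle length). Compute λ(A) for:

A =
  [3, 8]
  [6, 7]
λ(A) = 3

Enumerate directed cycles and compute their means (weight / length). Sample:
  cycle 0 → 0: weight = 3, length = 1, mean = 3/1 ≈ 3.000
  cycle 1 → 1: weight = 7, length = 1, mean = 7/1 ≈ 7.000
  cycle 0 → 1 → 0: weight = 14, length = 2, mean = 14/2 ≈ 7.000
  cycle 1 → 0 → 1: weight = 14, length = 2, mean = 14/2 ≈ 7.000
Minimum mean = 3.000, attained e.g. along the cycle 0 → 0 with weight 3 and length 1. So λ(A) = 3/1 = 3.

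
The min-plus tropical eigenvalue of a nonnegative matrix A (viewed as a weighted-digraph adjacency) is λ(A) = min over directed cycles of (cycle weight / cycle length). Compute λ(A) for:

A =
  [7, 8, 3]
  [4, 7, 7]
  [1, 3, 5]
λ(A) = 2

Enumerate directed cycles and compute their means (weight / length). Sample:
  cycle 0 → 0: weight = 7, length = 1, mean = 7/1 ≈ 7.000
  cycle 1 → 1: weight = 7, length = 1, mean = 7/1 ≈ 7.000
  cycle 2 → 2: weight = 5, length = 1, mean = 5/1 ≈ 5.000
  cycle 0 → 1 → 0: weight = 12, length = 2, mean = 12/2 ≈ 6.000
  cycle 0 → 2 → 0: weight = 4, length = 2, mean = 4/2 ≈ 2.000
  cycle 1 → 0 → 1: weight = 12, length = 2, mean = 12/2 ≈ 6.000
Minimum mean = 2.000, attained e.g. along the cycle 0 → 2 → 0 with weight 4 and length 2. So λ(A) = 4/2 = 2.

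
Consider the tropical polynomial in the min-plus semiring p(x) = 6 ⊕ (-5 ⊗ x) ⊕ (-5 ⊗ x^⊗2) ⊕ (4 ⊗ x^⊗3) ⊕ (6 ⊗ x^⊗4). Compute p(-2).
p(-2) = -9

A tropical monomial a ⊗ x^⊗i evaluates to a + i · x. Evaluating each term at x = -2:
  Term 0 contributes 6 + 0 · -2 = 6
  Term 1 contributes -5 + 1 · -2 = -7
  Term 2 contributes -5 + 2 · -2 = -9
  Term 3 contributes 4 + 3 · -2 = -2
  Term 4 contributes 6 + 4 · -2 = -2
p(-2) = ⊕ of these = min[6, -7, -9, -2, -2] = -9.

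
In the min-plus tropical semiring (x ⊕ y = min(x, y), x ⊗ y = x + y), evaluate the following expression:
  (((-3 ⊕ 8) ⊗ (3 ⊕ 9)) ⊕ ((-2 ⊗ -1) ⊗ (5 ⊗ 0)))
(((-3 ⊕ 8) ⊗ (3 ⊕ 9)) ⊕ ((-2 ⊗ -1) ⊗ (5 ⊗ 0))) = 0

Expand innermost to outermost. Recall ⊕ takes the minimum of its arguments and ⊗ takes their sum. Working out the expression (((-3 ⊕ 8) ⊗ (3 ⊕ 9)) ⊕ ((-2 ⊗ -1) ⊗ (5 ⊗ 0))) gives 0.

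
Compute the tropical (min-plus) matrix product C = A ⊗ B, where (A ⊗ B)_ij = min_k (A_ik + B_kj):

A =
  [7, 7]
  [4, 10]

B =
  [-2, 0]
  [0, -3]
A ⊗ B =
  [5, 4]
  [2, 4]

Apply the min-plus product entry-by-entry:
  C[0][0] = min over k of (A[0][0] + B[0][0] = 7 + -2 = 5, A[0][1] + B[1][0] = 7 + 0 = 7) = 5 (attained at k = 0)
  C[0][1] = min over k of (A[0][0] + B[0][1] = 7 + 0 = 7, A[0][1] + B[1][1] = 7 + -3 = 4) = 4 (attained at k = 1)
  C[1][0] = min over k of (A[1][0] + B[0][0] = 4 + -2 = 2, A[1][1] + B[1][0] = 10 + 0 = 10) = 2 (attained at k = 0)
  C[1][1] = min over k of (A[1][0] + B[0][1] = 4 + 0 = 4, A[1][1] + B[1][1] = 10 + -3 = 7) = 4 (attained at k = 0)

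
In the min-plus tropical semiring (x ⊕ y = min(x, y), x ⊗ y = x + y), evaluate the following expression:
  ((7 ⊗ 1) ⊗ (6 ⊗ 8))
((7 ⊗ 1) ⊗ (6 ⊗ 8)) = 22

Expand innermost to outermost. Recall ⊕ takes the minimum of its arguments and ⊗ takes their sum. Working out the expression ((7 ⊗ 1) ⊗ (6 ⊗ 8)) gives 22.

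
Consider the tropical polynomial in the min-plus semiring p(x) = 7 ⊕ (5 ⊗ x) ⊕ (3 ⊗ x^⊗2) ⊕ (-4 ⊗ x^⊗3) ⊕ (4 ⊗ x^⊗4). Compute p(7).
p(7) = 7

A tropical monomial a ⊗ x^⊗i evaluates to a + i · x. Evaluating each term at x = 7:
  Term 0 contributes 7 + 0 · 7 = 7
  Term 1 contributes 5 + 1 · 7 = 12
  Term 2 contributes 3 + 2 · 7 = 17
  Term 3 contributes -4 + 3 · 7 = 17
  Term 4 contributes 4 + 4 · 7 = 32
p(7) = ⊕ of these = min[7, 12, 17, 17, 32] = 7.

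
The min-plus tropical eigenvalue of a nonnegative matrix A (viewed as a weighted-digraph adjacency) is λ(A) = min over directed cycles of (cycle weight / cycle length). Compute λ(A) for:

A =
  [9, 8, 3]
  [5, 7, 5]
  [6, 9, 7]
λ(A) = 9/2

Enumerate directed cycles and compute their means (weight / length). Sample:
  cycle 0 → 0: weight = 9, length = 1, mean = 9/1 ≈ 9.000
  cycle 1 → 1: weight = 7, length = 1, mean = 7/1 ≈ 7.000
  cycle 2 → 2: weight = 7, length = 1, mean = 7/1 ≈ 7.000
  cycle 0 → 1 → 0: weight = 13, length = 2, mean = 13/2 ≈ 6.500
  cycle 0 → 2 → 0: weight = 9, length = 2, mean = 9/2 ≈ 4.500
  cycle 1 → 0 → 1: weight = 13, length = 2, mean = 13/2 ≈ 6.500
Minimum mean = 4.500, attained e.g. along the cycle 0 → 2 → 0 with weight 9 and length 2. So λ(A) = 9/2 = 9/2.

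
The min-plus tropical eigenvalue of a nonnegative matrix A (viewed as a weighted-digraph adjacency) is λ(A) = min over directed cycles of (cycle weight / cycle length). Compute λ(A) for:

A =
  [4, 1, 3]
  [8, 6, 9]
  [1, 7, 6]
λ(A) = 2

Enumerate directed cycles and compute their means (weight / length). Sample:
  cycle 0 → 0: weight = 4, length = 1, mean = 4/1 ≈ 4.000
  cycle 1 → 1: weight = 6, length = 1, mean = 6/1 ≈ 6.000
  cycle 2 → 2: weight = 6, length = 1, mean = 6/1 ≈ 6.000
  cycle 0 → 1 → 0: weight = 9, length = 2, mean = 9/2 ≈ 4.500
  cycle 0 → 2 → 0: weight = 4, length = 2, mean = 4/2 ≈ 2.000
  cycle 1 → 0 → 1: weight = 9, length = 2, mean = 9/2 ≈ 4.500
Minimum mean = 2.000, attained e.g. along the cycle 0 → 2 → 0 with weight 4 and length 2. So λ(A) = 4/2 = 2.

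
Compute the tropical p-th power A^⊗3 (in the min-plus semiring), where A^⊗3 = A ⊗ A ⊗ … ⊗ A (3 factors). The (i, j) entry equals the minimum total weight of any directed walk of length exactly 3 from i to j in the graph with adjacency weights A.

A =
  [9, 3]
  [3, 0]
A^⊗3 =
  [6, 3]
  [3, 0]

Each entry (A^⊗3)_ij equals the minimum over all length-3 walks i = v_0 → v_1 → … → v_3 = j of Σ_t A[v_t][v_{t+1}]. For example, for (i, j) = (0, 1) we minimise over 4 possible intermediate vertex sequences; the minimum is 3, attained along the walk 0 → 1 → 1 → 1.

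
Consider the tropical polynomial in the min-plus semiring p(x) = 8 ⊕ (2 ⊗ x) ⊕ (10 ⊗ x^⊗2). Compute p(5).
p(5) = 7

A tropical monomial a ⊗ x^⊗i evaluates to a + i · x. Evaluating each term at x = 5:
  Term 0 contributes 8 + 0 · 5 = 8
  Term 1 contributes 2 + 1 · 5 = 7
  Term 2 contributes 10 + 2 · 5 = 20
p(5) = ⊕ of these = min[8, 7, 20] = 7.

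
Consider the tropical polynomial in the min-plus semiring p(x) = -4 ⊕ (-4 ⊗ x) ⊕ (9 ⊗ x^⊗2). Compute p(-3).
p(-3) = -7

A tropical monomial a ⊗ x^⊗i evaluates to a + i · x. Evaluating each term at x = -3:
  Term 0 contributes -4 + 0 · -3 = -4
  Term 1 contributes -4 + 1 · -3 = -7
  Term 2 contributes 9 + 2 · -3 = 3
p(-3) = ⊕ of these = min[-4, -7, 3] = -7.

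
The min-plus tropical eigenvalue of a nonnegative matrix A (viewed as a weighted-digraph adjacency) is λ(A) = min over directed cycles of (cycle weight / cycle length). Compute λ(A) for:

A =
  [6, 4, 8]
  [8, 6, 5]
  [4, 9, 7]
λ(A) = 13/3

Enumerate directed cycles and compute their means (weight / length). Sample:
  cycle 0 → 0: weight = 6, length = 1, mean = 6/1 ≈ 6.000
  cycle 1 → 1: weight = 6, length = 1, mean = 6/1 ≈ 6.000
  cycle 2 → 2: weight = 7, length = 1, mean = 7/1 ≈ 7.000
  cycle 0 → 1 → 0: weight = 12, length = 2, mean = 12/2 ≈ 6.000
  cycle 0 → 2 → 0: weight = 12, length = 2, mean = 12/2 ≈ 6.000
  cycle 1 → 0 → 1: weight = 12, length = 2, mean = 12/2 ≈ 6.000
Minimum mean = 4.333, attained e.g. along the cycle 0 → 1 → 2 → 0 with weight 13 and length 3. So λ(A) = 13/3 = 13/3.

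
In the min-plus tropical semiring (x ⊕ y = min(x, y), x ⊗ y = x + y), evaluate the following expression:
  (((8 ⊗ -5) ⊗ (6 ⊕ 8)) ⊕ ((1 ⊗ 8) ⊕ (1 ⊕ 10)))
(((8 ⊗ -5) ⊗ (6 ⊕ 8)) ⊕ ((1 ⊗ 8) ⊕ (1 ⊕ 10))) = 1

Expand innermost to outermost. Recall ⊕ takes the minimum of its arguments and ⊗ takes their sum. Working out the expression (((8 ⊗ -5) ⊗ (6 ⊕ 8)) ⊕ ((1 ⊗ 8) ⊕ (1 ⊕ 10))) gives 1.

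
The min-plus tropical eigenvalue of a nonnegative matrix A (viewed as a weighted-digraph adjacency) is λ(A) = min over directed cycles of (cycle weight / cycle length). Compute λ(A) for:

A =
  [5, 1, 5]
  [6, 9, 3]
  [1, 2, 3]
λ(A) = 5/3

Enumerate directed cycles and compute their means (weight / length). Sample:
  cycle 0 → 0: weight = 5, length = 1, mean = 5/1 ≈ 5.000
  cycle 1 → 1: weight = 9, length = 1, mean = 9/1 ≈ 9.000
  cycle 2 → 2: weight = 3, length = 1, mean = 3/1 ≈ 3.000
  cycle 0 → 1 → 0: weight = 7, length = 2, mean = 7/2 ≈ 3.500
  cycle 0 → 2 → 0: weight = 6, length = 2, mean = 6/2 ≈ 3.000
  cycle 1 → 0 → 1: weight = 7, length = 2, mean = 7/2 ≈ 3.500
Minimum mean = 1.667, attained e.g. along the cycle 0 → 1 → 2 → 0 with weight 5 and length 3. So λ(A) = 5/3 = 5/3.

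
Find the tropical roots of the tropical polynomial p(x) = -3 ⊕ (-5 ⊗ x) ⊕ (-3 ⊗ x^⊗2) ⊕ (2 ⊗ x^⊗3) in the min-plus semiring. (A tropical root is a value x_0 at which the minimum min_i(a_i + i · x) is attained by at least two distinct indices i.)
Roots: {-5, -2, 2}

Each tropical root is a break point of the lower envelope of the lines y = a_i + i · x (there are 4 lines, with slopes 0, 1, ..., 3). Only the lines that attain the minimum somewhere contribute to roots; other lines are dominated. Here the surviving (envelope) indices are i = 3, i = 2, i = 1, i = 0.
Intersections between consecutive envelope lines give the roots: for adjacent envelope indices i < j the intersection is x = (a_i − a_j) / (j − i). Reading off the sorted break points: {-5, -2, 2}.
Verification: at each break x_0, at least two indices attain the minimum of min_i(a_i + i · x_0).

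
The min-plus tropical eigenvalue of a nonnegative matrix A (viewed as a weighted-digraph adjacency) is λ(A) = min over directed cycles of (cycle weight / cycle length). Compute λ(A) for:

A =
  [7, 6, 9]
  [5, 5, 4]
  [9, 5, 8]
λ(A) = 9/2

Enumerate directed cycles and compute their means (weight / length). Sample:
  cycle 0 → 0: weight = 7, length = 1, mean = 7/1 ≈ 7.000
  cycle 1 → 1: weight = 5, length = 1, mean = 5/1 ≈ 5.000
  cycle 2 → 2: weight = 8, length = 1, mean = 8/1 ≈ 8.000
  cycle 0 → 1 → 0: weight = 11, length = 2, mean = 11/2 ≈ 5.500
  cycle 0 → 2 → 0: weight = 18, length = 2, mean = 18/2 ≈ 9.000
  cycle 1 → 0 → 1: weight = 11, length = 2, mean = 11/2 ≈ 5.500
Minimum mean = 4.500, attained e.g. along the cycle 1 → 2 → 1 with weight 9 and length 2. So λ(A) = 9/2 = 9/2.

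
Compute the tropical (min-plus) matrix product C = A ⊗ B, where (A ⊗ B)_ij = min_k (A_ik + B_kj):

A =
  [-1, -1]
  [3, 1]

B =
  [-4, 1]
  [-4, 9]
A ⊗ B =
  [-5, 0]
  [-3, 4]

Apply the min-plus product entry-by-entry:
  C[0][0] = min over k of (A[0][0] + B[0][0] = -1 + -4 = -5, A[0][1] + B[1][0] = -1 + -4 = -5) = -5 (attained at k = 0)
  C[0][1] = min over k of (A[0][0] + B[0][1] = -1 + 1 = 0, A[0][1] + B[1][1] = -1 + 9 = 8) = 0 (attained at k = 0)
  C[1][0] = min over k of (A[1][0] + B[0][0] = 3 + -4 = -1, A[1][1] + B[1][0] = 1 + -4 = -3) = -3 (attained at k = 1)
  C[1][1] = min over k of (A[1][0] + B[0][1] = 3 + 1 = 4, A[1][1] + B[1][1] = 1 + 9 = 10) = 4 (attained at k = 0)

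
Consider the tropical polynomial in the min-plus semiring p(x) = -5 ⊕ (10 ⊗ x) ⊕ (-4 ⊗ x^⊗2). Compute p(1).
p(1) = -5

A tropical monomial a ⊗ x^⊗i evaluates to a + i · x. Evaluating each term at x = 1:
  Term 0 contributes -5 + 0 · 1 = -5
  Term 1 contributes 10 + 1 · 1 = 11
  Term 2 contributes -4 + 2 · 1 = -2
p(1) = ⊕ of these = min[-5, 11, -2] = -5.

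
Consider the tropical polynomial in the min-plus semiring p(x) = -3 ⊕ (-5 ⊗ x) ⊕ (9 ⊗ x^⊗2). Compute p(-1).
p(-1) = -6

A tropical monomial a ⊗ x^⊗i evaluates to a + i · x. Evaluating each term at x = -1:
  Term 0 contributes -3 + 0 · -1 = -3
  Term 1 contributes -5 + 1 · -1 = -6
  Term 2 contributes 9 + 2 · -1 = 7
p(-1) = ⊕ of these = min[-3, -6, 7] = -6.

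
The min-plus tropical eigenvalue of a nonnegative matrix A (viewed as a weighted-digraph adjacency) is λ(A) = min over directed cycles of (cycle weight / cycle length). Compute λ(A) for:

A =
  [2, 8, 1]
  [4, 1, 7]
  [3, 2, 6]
λ(A) = 1

Enumerate directed cycles and compute their means (weight / length). Sample:
  cycle 0 → 0: weight = 2, length = 1, mean = 2/1 ≈ 2.000
  cycle 1 → 1: weight = 1, length = 1, mean = 1/1 ≈ 1.000
  cycle 2 → 2: weight = 6, length = 1, mean = 6/1 ≈ 6.000
  cycle 0 → 1 → 0: weight = 12, length = 2, mean = 12/2 ≈ 6.000
  cycle 0 → 2 → 0: weight = 4, length = 2, mean = 4/2 ≈ 2.000
  cycle 1 → 0 → 1: weight = 12, length = 2, mean = 12/2 ≈ 6.000
Minimum mean = 1.000, attained e.g. along the cycle 1 → 1 with weight 1 and length 1. So λ(A) = 1/1 = 1.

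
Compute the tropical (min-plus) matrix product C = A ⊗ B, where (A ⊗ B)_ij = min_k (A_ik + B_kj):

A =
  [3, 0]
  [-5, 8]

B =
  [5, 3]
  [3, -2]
A ⊗ B =
  [3, -2]
  [0, -2]

Apply the min-plus product entry-by-entry:
  C[0][0] = min over k of (A[0][0] + B[0][0] = 3 + 5 = 8, A[0][1] + B[1][0] = 0 + 3 = 3) = 3 (attained at k = 1)
  C[0][1] = min over k of (A[0][0] + B[0][1] = 3 + 3 = 6, A[0][1] + B[1][1] = 0 + -2 = -2) = -2 (attained at k = 1)
  C[1][0] = min over k of (A[1][0] + B[0][0] = -5 + 5 = 0, A[1][1] + B[1][0] = 8 + 3 = 11) = 0 (attained at k = 0)
  C[1][1] = min over k of (A[1][0] + B[0][1] = -5 + 3 = -2, A[1][1] + B[1][1] = 8 + -2 = 6) = -2 (attained at k = 0)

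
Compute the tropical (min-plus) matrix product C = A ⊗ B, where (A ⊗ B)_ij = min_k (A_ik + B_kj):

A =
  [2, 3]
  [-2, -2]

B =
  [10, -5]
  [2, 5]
A ⊗ B =
  [5, -3]
  [0, -7]

Apply the min-plus product entry-by-entry:
  C[0][0] = min over k of (A[0][0] + B[0][0] = 2 + 10 = 12, A[0][1] + B[1][0] = 3 + 2 = 5) = 5 (attained at k = 1)
  C[0][1] = min over k of (A[0][0] + B[0][1] = 2 + -5 = -3, A[0][1] + B[1][1] = 3 + 5 = 8) = -3 (attained at k = 0)
  C[1][0] = min over k of (A[1][0] + B[0][0] = -2 + 10 = 8, A[1][1] + B[1][0] = -2 + 2 = 0) = 0 (attained at k = 1)
  C[1][1] = min over k of (A[1][0] + B[0][1] = -2 + -5 = -7, A[1][1] + B[1][1] = -2 + 5 = 3) = -7 (attained at k = 0)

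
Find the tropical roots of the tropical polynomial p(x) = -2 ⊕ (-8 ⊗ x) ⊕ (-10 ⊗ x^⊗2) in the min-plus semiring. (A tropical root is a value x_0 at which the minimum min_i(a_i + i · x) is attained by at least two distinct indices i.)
Roots: {2, 6}

Each tropical root is a break point of the lower envelope of the lines y = a_i + i · x (there are 3 lines, with slopes 0, 1, ..., 2). Only the lines that attain the minimum somewhere contribute to roots; other lines are dominated. Here the surviving (envelope) indices are i = 2, i = 1, i = 0.
Intersections between consecutive envelope lines give the roots: for adjacent envelope indices i < j the intersection is x = (a_i − a_j) / (j − i). Reading off the sorted break points: {2, 6}.
Verification: at each break x_0, at least two indices attain the minimum of min_i(a_i + i · x_0).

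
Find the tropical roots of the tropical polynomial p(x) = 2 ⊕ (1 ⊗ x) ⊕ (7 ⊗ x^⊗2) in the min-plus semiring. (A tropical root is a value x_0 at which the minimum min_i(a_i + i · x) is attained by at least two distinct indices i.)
Roots: {-6, 1}

Each tropical root is a break point of the lower envelope of the lines y = a_i + i · x (there are 3 lines, with slopes 0, 1, ..., 2). Only the lines that attain the minimum somewhere contribute to roots; other lines are dominated. Here the surviving (envelope) indices are i = 2, i = 1, i = 0.
Intersections between consecutive envelope lines give the roots: for adjacent envelope indices i < j the intersection is x = (a_i − a_j) / (j − i). Reading off the sorted break points: {-6, 1}.
Verification: at each break x_0, at least two indices attain the minimum of min_i(a_i + i · x_0).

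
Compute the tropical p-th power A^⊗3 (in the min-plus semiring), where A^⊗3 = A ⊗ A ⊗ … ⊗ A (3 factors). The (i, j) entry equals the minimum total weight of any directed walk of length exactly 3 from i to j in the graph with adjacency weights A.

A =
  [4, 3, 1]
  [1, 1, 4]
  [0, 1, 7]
A^⊗3 =
  [3, 3, 2]
  [2, 3, 3]
  [1, 2, 3]

Each entry (A^⊗3)_ij equals the minimum over all length-3 walks i = v_0 → v_1 → … → v_3 = j of Σ_t A[v_t][v_{t+1}]. For example, for (i, j) = (0, 2) we minimise over 9 possible intermediate vertex sequences; the minimum is 2, attained along the walk 0 → 2 → 0 → 2.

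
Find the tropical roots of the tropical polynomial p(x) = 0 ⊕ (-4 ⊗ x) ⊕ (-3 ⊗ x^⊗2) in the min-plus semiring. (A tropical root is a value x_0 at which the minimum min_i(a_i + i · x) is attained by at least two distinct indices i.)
Roots: {-1, 4}

Each tropical root is a break point of the lower envelope of the lines y = a_i + i · x (there are 3 lines, with slopes 0, 1, ..., 2). Only the lines that attain the minimum somewhere contribute to roots; other lines are dominated. Here the surviving (envelope) indices are i = 2, i = 1, i = 0.
Intersections between consecutive envelope lines give the roots: for adjacent envelope indices i < j the intersection is x = (a_i − a_j) / (j − i). Reading off the sorted break points: {-1, 4}.
Verification: at each break x_0, at least two indices attain the minimum of min_i(a_i + i · x_0).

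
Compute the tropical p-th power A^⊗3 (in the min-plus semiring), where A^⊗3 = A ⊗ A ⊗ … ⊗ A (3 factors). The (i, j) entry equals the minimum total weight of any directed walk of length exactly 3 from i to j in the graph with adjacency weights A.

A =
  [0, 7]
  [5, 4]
A^⊗3 =
  [0, 7]
  [5, 12]

Each entry (A^⊗3)_ij equals the minimum over all length-3 walks i = v_0 → v_1 → … → v_3 = j of Σ_t A[v_t][v_{t+1}]. For example, for (i, j) = (0, 1) we minimise over 4 possible intermediate vertex sequences; the minimum is 7, attained along the walk 0 → 0 → 0 → 1.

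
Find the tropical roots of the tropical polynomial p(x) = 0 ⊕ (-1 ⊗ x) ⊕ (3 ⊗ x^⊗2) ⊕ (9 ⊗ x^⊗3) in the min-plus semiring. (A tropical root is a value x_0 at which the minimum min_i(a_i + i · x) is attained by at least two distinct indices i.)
Roots: {-6, -4, 1}

Each tropical root is a break point of the lower envelope of the lines y = a_i + i · x (there are 4 lines, with slopes 0, 1, ..., 3). Only the lines that attain the minimum somewhere contribute to roots; other lines are dominated. Here the surviving (envelope) indices are i = 3, i = 2, i = 1, i = 0.
Intersections between consecutive envelope lines give the roots: for adjacent envelope indices i < j the intersection is x = (a_i − a_j) / (j − i). Reading off the sorted break points: {-6, -4, 1}.
Verification: at each break x_0, at least two indices attain the minimum of min_i(a_i + i · x_0).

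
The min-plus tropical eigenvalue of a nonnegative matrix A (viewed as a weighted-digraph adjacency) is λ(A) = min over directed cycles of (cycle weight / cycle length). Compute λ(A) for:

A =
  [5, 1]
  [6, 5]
λ(A) = 7/2

Enumerate directed cycles and compute their means (weight / length). Sample:
  cycle 0 → 0: weight = 5, length = 1, mean = 5/1 ≈ 5.000
  cycle 1 → 1: weight = 5, length = 1, mean = 5/1 ≈ 5.000
  cycle 0 → 1 → 0: weight = 7, length = 2, mean = 7/2 ≈ 3.500
  cycle 1 → 0 → 1: weight = 7, length = 2, mean = 7/2 ≈ 3.500
Minimum mean = 3.500, attained e.g. along the cycle 0 → 1 → 0 with weight 7 and length 2. So λ(A) = 7/2 = 7/2.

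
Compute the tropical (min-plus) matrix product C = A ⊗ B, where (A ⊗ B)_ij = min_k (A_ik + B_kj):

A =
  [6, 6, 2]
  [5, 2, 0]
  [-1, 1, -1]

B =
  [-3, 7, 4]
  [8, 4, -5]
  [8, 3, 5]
A ⊗ B =
  [3, 5, 1]
  [2, 3, -3]
  [-4, 2, -4]

Apply the min-plus product entry-by-entry:
  C[0][0] = min over k of (A[0][0] + B[0][0] = 6 + -3 = 3, A[0][1] + B[1][0] = 6 + 8 = 14, A[0][2] + B[2][0] = 2 + 8 = 10) = 3 (attained at k = 0)
  C[0][1] = min over k of (A[0][0] + B[0][1] = 6 + 7 = 13, A[0][1] + B[1][1] = 6 + 4 = 10, A[0][2] + B[2][1] = 2 + 3 = 5) = 5 (attained at k = 2)
  C[0][2] = min over k of (A[0][0] + B[0][2] = 6 + 4 = 10, A[0][1] + B[1][2] = 6 + -5 = 1, A[0][2] + B[2][2] = 2 + 5 = 7) = 1 (attained at k = 1)
  C[1][0] = min over k of (A[1][0] + B[0][0] = 5 + -3 = 2, A[1][1] + B[1][0] = 2 + 8 = 10, A[1][2] + B[2][0] = 0 + 8 = 8) = 2 (attained at k = 0)
  C[1][1] = min over k of (A[1][0] + B[0][1] = 5 + 7 = 12, A[1][1] + B[1][1] = 2 + 4 = 6, A[1][2] + B[2][1] = 0 + 3 = 3) = 3 (attained at k = 2)
  C[1][2] = min over k of (A[1][0] + B[0][2] = 5 + 4 = 9, A[1][1] + B[1][2] = 2 + -5 = -3, A[1][2] + B[2][2] = 0 + 5 = 5) = -3 (attained at k = 1)
  C[2][0] = min over k of (A[2][0] + B[0][0] = -1 + -3 = -4, A[2][1] + B[1][0] = 1 + 8 = 9, A[2][2] + B[2][0] = -1 + 8 = 7) = -4 (attained at k = 0)
  C[2][1] = min over k of (A[2][0] + B[0][1] = -1 + 7 = 6, A[2][1] + B[1][1] = 1 + 4 = 5, A[2][2] + B[2][1] = -1 + 3 = 2) = 2 (attained at k = 2)
  C[2][2] = min over k of (A[2][0] + B[0][2] = -1 + 4 = 3, A[2][1] + B[1][2] = 1 + -5 = -4, A[2][2] + B[2][2] = -1 + 5 = 4) = -4 (attained at k = 1)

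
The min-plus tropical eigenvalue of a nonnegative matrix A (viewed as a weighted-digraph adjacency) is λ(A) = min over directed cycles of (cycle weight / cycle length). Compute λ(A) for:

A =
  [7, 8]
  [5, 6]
λ(A) = 6

Enumerate directed cycles and compute their means (weight / length). Sample:
  cycle 0 → 0: weight = 7, length = 1, mean = 7/1 ≈ 7.000
  cycle 1 → 1: weight = 6, length = 1, mean = 6/1 ≈ 6.000
  cycle 0 → 1 → 0: weight = 13, length = 2, mean = 13/2 ≈ 6.500
  cycle 1 → 0 → 1: weight = 13, length = 2, mean = 13/2 ≈ 6.500
Minimum mean = 6.000, attained e.g. along the cycle 1 → 1 with weight 6 and length 1. So λ(A) = 6/1 = 6.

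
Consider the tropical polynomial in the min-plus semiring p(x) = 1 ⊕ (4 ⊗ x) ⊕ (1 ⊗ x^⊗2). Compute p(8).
p(8) = 1

A tropical monomial a ⊗ x^⊗i evaluates to a + i · x. Evaluating each term at x = 8:
  Term 0 contributes 1 + 0 · 8 = 1
  Term 1 contributes 4 + 1 · 8 = 12
  Term 2 contributes 1 + 2 · 8 = 17
p(8) = ⊕ of these = min[1, 12, 17] = 1.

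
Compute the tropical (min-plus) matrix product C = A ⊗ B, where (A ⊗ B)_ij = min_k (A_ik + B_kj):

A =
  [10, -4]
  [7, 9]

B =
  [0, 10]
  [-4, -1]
A ⊗ B =
  [-8, -5]
  [5, 8]

Apply the min-plus product entry-by-entry:
  C[0][0] = min over k of (A[0][0] + B[0][0] = 10 + 0 = 10, A[0][1] + B[1][0] = -4 + -4 = -8) = -8 (attained at k = 1)
  C[0][1] = min over k of (A[0][0] + B[0][1] = 10 + 10 = 20, A[0][1] + B[1][1] = -4 + -1 = -5) = -5 (attained at k = 1)
  C[1][0] = min over k of (A[1][0] + B[0][0] = 7 + 0 = 7, A[1][1] + B[1][0] = 9 + -4 = 5) = 5 (attained at k = 1)
  C[1][1] = min over k of (A[1][0] + B[0][1] = 7 + 10 = 17, A[1][1] + B[1][1] = 9 + -1 = 8) = 8 (attained at k = 1)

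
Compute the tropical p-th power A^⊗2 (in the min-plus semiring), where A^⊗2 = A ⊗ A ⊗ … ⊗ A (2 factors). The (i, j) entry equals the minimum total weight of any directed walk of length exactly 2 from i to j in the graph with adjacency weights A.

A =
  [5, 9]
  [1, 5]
A^⊗2 =
  [10, 14]
  [6, 10]

Each entry (A^⊗2)_ij equals the minimum over all length-2 walks i = v_0 → v_1 → … → v_2 = j of Σ_t A[v_t][v_{t+1}]. For example, for (i, j) = (0, 1) we minimise over 2 possible intermediate vertex sequences; the minimum is 14, attained along the walk 0 → 0 → 1.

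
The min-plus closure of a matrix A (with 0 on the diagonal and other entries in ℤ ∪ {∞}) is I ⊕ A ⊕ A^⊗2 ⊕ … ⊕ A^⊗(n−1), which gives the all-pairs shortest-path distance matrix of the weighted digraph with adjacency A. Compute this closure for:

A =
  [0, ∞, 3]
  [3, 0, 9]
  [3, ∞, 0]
Closure =
  [0, ∞, 3]
  [3, 0, 6]
  [3, ∞, 0]

This is the Floyd-Warshall all-pairs shortest-path computation. For each intermediate vertex k = 0, 1, …, 2, update dist[i][j] ← min(dist[i][j], dist[i][k] + dist[k][j]). The final matrix gives, for each (i, j), the minimum total weight of any directed path from i to j (possibly empty when i = j).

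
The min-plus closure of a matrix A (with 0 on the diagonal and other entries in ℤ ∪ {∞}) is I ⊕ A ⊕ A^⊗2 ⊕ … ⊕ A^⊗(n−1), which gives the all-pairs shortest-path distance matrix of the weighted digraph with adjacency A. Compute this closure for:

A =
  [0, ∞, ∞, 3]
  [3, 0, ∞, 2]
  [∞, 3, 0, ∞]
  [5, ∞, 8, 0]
Closure =
  [0, 14, 11, 3]
  [3, 0, 10, 2]
  [6, 3, 0, 5]
  [5, 11, 8, 0]

This is the Floyd-Warshall all-pairs shortest-path computation. For each intermediate vertex k = 0, 1, …, 3, update dist[i][j] ← min(dist[i][j], dist[i][k] + dist[k][j]). The final matrix gives, for each (i, j), the minimum total weight of any directed path from i to j (possibly empty when i = j).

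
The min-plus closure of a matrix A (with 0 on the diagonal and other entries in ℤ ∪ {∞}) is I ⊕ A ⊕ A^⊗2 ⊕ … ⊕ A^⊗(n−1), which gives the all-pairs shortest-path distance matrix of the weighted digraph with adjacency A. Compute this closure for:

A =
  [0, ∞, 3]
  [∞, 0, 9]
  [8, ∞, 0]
Closure =
  [0, ∞, 3]
  [17, 0, 9]
  [8, ∞, 0]

This is the Floyd-Warshall all-pairs shortest-path computation. For each intermediate vertex k = 0, 1, …, 2, update dist[i][j] ← min(dist[i][j], dist[i][k] + dist[k][j]). The final matrix gives, for each (i, j), the minimum total weight of any directed path from i to j (possibly empty when i = j).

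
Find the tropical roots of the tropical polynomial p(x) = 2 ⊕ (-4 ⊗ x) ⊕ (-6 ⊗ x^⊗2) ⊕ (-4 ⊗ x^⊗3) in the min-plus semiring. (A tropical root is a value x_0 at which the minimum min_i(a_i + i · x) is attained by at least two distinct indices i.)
Roots: {-2, 2, 6}

Each tropical root is a break point of the lower envelope of the lines y = a_i + i · x (there are 4 lines, with slopes 0, 1, ..., 3). Only the lines that attain the minimum somewhere contribute to roots; other lines are dominated. Here the surviving (envelope) indices are i = 3, i = 2, i = 1, i = 0.
Intersections between consecutive envelope lines give the roots: for adjacent envelope indices i < j the intersection is x = (a_i − a_j) / (j − i). Reading off the sorted break points: {-2, 2, 6}.
Verification: at each break x_0, at least two indices attain the minimum of min_i(a_i + i · x_0).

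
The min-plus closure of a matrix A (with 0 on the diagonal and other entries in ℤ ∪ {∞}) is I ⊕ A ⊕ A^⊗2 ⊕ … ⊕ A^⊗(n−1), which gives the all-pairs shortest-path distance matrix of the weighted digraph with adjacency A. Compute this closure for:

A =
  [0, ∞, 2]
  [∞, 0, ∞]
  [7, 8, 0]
Closure =
  [0, 10, 2]
  [∞, 0, ∞]
  [7, 8, 0]

This is the Floyd-Warshall all-pairs shortest-path computation. For each intermediate vertex k = 0, 1, …, 2, update dist[i][j] ← min(dist[i][j], dist[i][k] + dist[k][j]). The final matrix gives, for each (i, j), the minimum total weight of any directed path from i to j (possibly empty when i = j).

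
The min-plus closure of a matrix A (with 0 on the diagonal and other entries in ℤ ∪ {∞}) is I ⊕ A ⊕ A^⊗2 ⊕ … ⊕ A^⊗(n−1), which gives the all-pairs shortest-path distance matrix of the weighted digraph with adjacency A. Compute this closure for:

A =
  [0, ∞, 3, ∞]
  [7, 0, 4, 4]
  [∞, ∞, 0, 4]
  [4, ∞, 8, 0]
Closure =
  [0, ∞, 3, 7]
  [7, 0, 4, 4]
  [8, ∞, 0, 4]
  [4, ∞, 7, 0]

This is the Floyd-Warshall all-pairs shortest-path computation. For each intermediate vertex k = 0, 1, …, 3, update dist[i][j] ← min(dist[i][j], dist[i][k] + dist[k][j]). The final matrix gives, for each (i, j), the minimum total weight of any directed path from i to j (possibly empty when i = j).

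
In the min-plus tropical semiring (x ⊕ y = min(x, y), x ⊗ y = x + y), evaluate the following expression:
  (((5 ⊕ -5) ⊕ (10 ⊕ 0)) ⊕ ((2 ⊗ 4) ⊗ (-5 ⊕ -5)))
(((5 ⊕ -5) ⊕ (10 ⊕ 0)) ⊕ ((2 ⊗ 4) ⊗ (-5 ⊕ -5))) = -5

Expand innermost to outermost. Recall ⊕ takes the minimum of its arguments and ⊗ takes their sum. Working out the expression (((5 ⊕ -5) ⊕ (10 ⊕ 0)) ⊕ ((2 ⊗ 4) ⊗ (-5 ⊕ -5))) gives -5.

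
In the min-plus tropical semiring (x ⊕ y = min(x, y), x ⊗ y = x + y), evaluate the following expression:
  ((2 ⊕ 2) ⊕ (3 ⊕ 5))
((2 ⊕ 2) ⊕ (3 ⊕ 5)) = 2

Expand innermost to outermost. Recall ⊕ takes the minimum of its arguments and ⊗ takes their sum. Working out the expression ((2 ⊕ 2) ⊕ (3 ⊕ 5)) gives 2.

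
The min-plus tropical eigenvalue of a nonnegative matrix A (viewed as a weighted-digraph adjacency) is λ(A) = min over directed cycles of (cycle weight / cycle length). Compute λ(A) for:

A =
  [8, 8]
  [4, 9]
λ(A) = 6

Enumerate directed cycles and compute their means (weight / length). Sample:
  cycle 0 → 0: weight = 8, length = 1, mean = 8/1 ≈ 8.000
  cycle 1 → 1: weight = 9, length = 1, mean = 9/1 ≈ 9.000
  cycle 0 → 1 → 0: weight = 12, length = 2, mean = 12/2 ≈ 6.000
  cycle 1 → 0 → 1: weight = 12, length = 2, mean = 12/2 ≈ 6.000
Minimum mean = 6.000, attained e.g. along the cycle 0 → 1 → 0 with weight 12 and length 2. So λ(A) = 12/2 = 6.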